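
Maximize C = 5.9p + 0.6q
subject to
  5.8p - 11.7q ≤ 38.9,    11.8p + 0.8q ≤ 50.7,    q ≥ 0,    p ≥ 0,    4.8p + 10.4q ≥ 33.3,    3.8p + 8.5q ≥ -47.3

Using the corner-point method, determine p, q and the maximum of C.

Vertices and C = 5.9p + 0.6q:
  (0, 507/8) → C = 1521/40
  (3129/743, 7479/5944) → C = 760881/29720
  (0, 333/104) → C = 999/520

p = 0, q = 63.375, maximum C = 38.025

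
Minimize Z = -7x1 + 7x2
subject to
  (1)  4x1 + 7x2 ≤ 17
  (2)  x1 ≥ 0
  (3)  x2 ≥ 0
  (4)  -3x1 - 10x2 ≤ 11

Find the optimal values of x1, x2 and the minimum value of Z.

Feasible corners and Z = -7x1 + 7x2:
  (0, 17/7) → Z = 17
  (17/4, 0) → Z = -119/4
  (0, 0) → Z = 0

x1 = 17/4, x2 = 0, minimum Z = -119/4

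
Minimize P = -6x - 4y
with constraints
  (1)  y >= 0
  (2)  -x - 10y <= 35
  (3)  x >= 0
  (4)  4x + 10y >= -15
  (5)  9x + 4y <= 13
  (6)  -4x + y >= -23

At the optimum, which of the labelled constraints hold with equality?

Vertices and P = -6x - 4y:
  (0, 0) → P = 0
  (13/9, 0) → P = -26/3
  (0, 13/4) → P = -13

The minimum is at (0, 13/4). Substituting into each constraint, equality holds for (3) and (5); the remaining constraints have slack.

(3) and (5)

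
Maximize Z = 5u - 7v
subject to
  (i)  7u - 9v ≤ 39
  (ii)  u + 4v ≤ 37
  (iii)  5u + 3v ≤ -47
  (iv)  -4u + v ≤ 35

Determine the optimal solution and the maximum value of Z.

u = -354/29, v = -401/29, maximum Z = 1037/29

Feasible corners and Z = 5u - 7v:
  (-51/11, -262/33) → Z = 1069/33
  (-354/29, -401/29) → Z = 1037/29
  (-152/17, -13/17) → Z = -669/17

The optimum lies where 7u - 9v = 39 and -4u + v = 35.
Solving simultaneously gives u = -354/29, v = -401/29.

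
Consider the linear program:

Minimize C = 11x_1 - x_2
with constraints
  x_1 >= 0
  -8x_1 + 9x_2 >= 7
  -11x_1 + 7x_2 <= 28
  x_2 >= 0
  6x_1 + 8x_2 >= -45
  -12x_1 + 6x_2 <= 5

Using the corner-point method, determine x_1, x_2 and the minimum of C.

x_1 = 0, x_2 = 5/6, minimum C = -5/6

Corner points and C = 11x_1 - x_2:
  (0, 7/9) → C = -7/9
  (0, 5/6) → C = -5/6
  (133/18, 281/18) → C = 197/3
The feasible region is unbounded (it extends along (9, 8), (7, 11)), but C strictly increases along every unbounded feasible direction, so there is no improving ray and the minimum is attained at a vertex.

The optimum lies where x_1 = 0 and -12x_1 + 6x_2 = 5.
Solving simultaneously gives x_1 = 0, x_2 = 5/6.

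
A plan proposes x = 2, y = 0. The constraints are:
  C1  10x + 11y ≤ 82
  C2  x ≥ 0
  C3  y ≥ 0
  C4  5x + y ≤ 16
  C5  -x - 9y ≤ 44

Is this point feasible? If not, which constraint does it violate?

feasible

C1: 20 ≤ 82 ✓
C2: 2 ≥ 0 ✓
C3: 0 ≥ 0 ✓
C4: 10 ≤ 16 ✓
C5: -2 ≤ 44 ✓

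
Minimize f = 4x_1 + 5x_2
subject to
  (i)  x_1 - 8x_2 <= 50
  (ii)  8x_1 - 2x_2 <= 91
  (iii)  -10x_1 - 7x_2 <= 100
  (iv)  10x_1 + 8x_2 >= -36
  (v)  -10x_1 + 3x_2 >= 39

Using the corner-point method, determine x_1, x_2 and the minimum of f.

Extreme points and f = 4x_1 + 5x_2:
  (351/4, 611/2) → f = 3757/2
  (-274/5, 64) → f = 504/5
  (-42/11, 3/11) → f = -153/11
The feasible region is unbounded (it extends along (-7, 10), (1, 4)), but f strictly increases along every unbounded feasible direction, so there is no improving ray and the minimum is attained at a vertex.

x_1 = -42/11, x_2 = 3/11, minimum f = -153/11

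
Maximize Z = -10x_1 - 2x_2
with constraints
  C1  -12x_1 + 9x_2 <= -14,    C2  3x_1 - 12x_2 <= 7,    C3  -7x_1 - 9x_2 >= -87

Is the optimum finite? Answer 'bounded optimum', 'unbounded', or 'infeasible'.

Feasible corners and Z = -10x_1 - 2x_2:
  (35/39, -14/39) → Z = -322/39
  (101/19, 946/171) → Z = -578/9
  (369/37, 212/111) → Z = -11494/111
The feasible region has finitely many vertices and no improving ray; the maximum is -322/39 at (35/39, -14/39).

bounded optimum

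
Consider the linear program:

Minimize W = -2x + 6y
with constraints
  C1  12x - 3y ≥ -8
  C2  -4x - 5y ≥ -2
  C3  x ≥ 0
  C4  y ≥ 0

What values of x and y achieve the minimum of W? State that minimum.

Extreme points and W = -2x + 6y:
  (0, 2/5) → W = 12/5
  (1/2, 0) → W = -1
  (0, 0) → W = 0

x = 1/2, y = 0, minimum W = -1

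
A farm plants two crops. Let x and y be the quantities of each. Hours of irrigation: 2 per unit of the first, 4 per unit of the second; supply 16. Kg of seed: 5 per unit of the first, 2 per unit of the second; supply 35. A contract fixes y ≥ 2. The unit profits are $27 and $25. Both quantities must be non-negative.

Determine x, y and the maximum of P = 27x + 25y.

Vertices and P = 27x + 25y:
  (0, 4) → P = 100
  (0, 2) → P = 50
  (4, 2) → P = 158

The optimum lies where 2x + 4y = 16 and y = 2.
Solving simultaneously gives x = 4, y = 2.

x = 4, y = 2, maximum P = 158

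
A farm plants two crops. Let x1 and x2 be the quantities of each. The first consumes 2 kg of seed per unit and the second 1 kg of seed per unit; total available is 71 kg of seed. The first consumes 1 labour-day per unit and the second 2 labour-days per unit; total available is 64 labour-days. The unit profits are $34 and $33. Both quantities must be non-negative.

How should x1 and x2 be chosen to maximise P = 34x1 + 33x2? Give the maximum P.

Extreme points and P = 34x1 + 33x2:
  (0, 0) → P = 0
  (0, 32) → P = 1056
  (71/2, 0) → P = 1207
  (26, 19) → P = 1511

x1 = 26, x2 = 19, maximum P = 1511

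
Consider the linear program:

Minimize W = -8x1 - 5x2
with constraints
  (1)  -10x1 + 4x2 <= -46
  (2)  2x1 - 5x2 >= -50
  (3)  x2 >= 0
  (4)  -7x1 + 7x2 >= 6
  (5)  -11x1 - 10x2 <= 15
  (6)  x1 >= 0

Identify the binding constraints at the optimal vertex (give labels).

Vertices and W = -8x1 - 5x2:
  (215/21, 296/21) → W = -3200/21
  (173/21, 191/21) → W = -2339/21
  (320/21, 338/21) → W = -4250/21

The minimum is at (320/21, 338/21). Substituting into each constraint, equality holds for (2) and (4); the remaining constraints have slack.

(2) and (4)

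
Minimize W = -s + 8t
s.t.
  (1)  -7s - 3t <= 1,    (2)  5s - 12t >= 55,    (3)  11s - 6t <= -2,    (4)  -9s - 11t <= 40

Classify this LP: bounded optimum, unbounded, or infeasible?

infeasible

The boundaries -7s - 3t = 1 and 5s - 12t = 55 meet at (17/11, -130/33), but that point violates 11s - 6t ≤ -2. Every candidate vertex is excluded by some other constraint, so the feasible region is empty.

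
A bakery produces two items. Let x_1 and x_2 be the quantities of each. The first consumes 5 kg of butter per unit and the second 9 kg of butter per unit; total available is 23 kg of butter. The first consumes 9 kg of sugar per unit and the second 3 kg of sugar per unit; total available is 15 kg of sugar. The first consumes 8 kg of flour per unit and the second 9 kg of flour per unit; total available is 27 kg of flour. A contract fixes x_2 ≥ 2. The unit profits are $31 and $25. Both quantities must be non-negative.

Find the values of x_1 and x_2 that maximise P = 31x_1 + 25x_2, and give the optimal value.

Vertices and P = 31x_1 + 25x_2:
  (0, 23/9) → P = 575/9
  (0, 2) → P = 50
  (1, 2) → P = 81

x_1 = 1, x_2 = 2, maximum P = 81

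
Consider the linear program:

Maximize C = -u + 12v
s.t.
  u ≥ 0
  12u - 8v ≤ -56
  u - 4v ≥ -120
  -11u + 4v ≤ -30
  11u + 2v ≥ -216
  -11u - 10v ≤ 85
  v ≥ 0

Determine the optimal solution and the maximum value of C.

u = 92/5, v = 173/5, maximum C = 1984/5

Vertices and C = -u + 12v:
  (92/5, 173/5) → C = 1984/5
  (58/5, 122/5) → C = 1406/5
  (15, 135/4) → C = 390

The optimum lies where 12u - 8v = -56 and u - 4v = -120.
Solving simultaneously gives u = 92/5, v = 173/5.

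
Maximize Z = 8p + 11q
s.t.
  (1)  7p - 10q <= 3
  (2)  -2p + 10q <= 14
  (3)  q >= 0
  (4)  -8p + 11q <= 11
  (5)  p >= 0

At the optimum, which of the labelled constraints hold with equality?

(1) and (2)

Feasible corners and Z = 8p + 11q:
  (17/5, 52/25) → Z = 1252/25
  (3/7, 0) → Z = 24/7
  (22/29, 45/29) → Z = 671/29
  (0, 0) → Z = 0
  (0, 1) → Z = 11

The maximum is at (17/5, 52/25). Substituting into each constraint, equality holds for (1) and (2); the remaining constraints have slack.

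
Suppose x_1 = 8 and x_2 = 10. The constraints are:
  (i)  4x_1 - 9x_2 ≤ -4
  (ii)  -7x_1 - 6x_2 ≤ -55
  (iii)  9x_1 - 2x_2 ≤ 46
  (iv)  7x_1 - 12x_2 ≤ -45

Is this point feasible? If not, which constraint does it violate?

not feasible — violates (iii)

Constraint (iii): 9x_1 - 2x_2 = 52, which is not ≤ 46. All other constraints are satisfied.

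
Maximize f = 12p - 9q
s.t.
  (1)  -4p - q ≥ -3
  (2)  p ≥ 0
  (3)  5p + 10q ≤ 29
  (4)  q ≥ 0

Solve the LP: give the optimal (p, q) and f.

p = 3/4, q = 0, maximum f = 9

Corner points and f = 12p - 9q:
  (1/35, 101/35) → f = -897/35
  (3/4, 0) → f = 9
  (0, 29/10) → f = -261/10
  (0, 0) → f = 0

The binding constraints are -4p - q = -3 and q = 0.
Solving simultaneously gives p = 3/4, q = 0.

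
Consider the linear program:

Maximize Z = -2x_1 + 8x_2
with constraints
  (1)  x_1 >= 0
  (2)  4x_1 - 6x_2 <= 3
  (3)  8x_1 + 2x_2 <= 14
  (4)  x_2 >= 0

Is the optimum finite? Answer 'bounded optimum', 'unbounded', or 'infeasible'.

bounded optimum

Vertices and Z = -2x_1 + 8x_2:
  (0, 7) → Z = 56
  (0, 0) → Z = 0
  (45/28, 4/7) → Z = 19/14
  (3/4, 0) → Z = -3/2
The feasible region has finitely many vertices and no improving ray; the maximum is 56 at (0, 7).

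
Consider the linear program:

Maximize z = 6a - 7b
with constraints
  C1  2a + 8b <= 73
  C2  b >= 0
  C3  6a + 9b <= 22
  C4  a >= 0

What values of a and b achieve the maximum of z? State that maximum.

Vertices and z = 6a - 7b:
  (11/3, 0) → z = 22
  (0, 0) → z = 0
  (0, 22/9) → z = -154/9

a = 11/3, b = 0, maximum z = 22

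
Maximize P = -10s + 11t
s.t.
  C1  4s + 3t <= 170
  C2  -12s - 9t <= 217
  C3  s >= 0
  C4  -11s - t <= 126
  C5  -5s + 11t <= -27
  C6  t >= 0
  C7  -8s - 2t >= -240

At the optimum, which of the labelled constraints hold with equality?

C5 and C6

Feasible corners and P = -10s + 11t:
  (27/5, 0) → P = -54
  (1347/49, 492/49) → P = -8058/49
  (30, 0) → P = -300

The maximum is at (27/5, 0). Substituting into each constraint, equality holds for C5 and C6; the remaining constraints have slack.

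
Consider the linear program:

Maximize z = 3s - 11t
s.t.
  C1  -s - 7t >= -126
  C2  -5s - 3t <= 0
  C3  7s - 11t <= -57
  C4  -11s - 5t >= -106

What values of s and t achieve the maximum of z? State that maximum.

Feasible corners and z = 3s - 11t:
  (-189/16, 315/16) → z = -252
  (14/9, 160/9) → z = -1718/9
  (-9/4, 15/4) → z = -48
  (881/156, 1369/156) → z = -3104/39

The binding constraints are -5s - 3t = 0 and 7s - 11t = -57.
Solving simultaneously gives s = -9/4, t = 15/4.

s = -9/4, t = 15/4, maximum z = -48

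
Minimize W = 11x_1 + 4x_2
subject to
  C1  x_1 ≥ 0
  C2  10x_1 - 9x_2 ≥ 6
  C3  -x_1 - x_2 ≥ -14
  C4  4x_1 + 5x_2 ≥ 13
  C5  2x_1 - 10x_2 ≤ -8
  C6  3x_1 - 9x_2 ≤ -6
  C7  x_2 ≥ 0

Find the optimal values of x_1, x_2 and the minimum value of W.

x_1 = 12/7, x_2 = 26/21, minimum W = 500/21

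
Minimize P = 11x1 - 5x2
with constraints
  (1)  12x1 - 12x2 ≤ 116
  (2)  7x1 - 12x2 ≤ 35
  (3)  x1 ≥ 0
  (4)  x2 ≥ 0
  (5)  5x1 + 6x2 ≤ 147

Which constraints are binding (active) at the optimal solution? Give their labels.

Corner points and P = 11x1 - 5x2:
  (81/5, 98/15) → P = 2183/15
  (205/11, 296/33) → P = 5285/33
  (5, 0) → P = 55
  (0, 0) → P = 0
  (0, 49/2) → P = -245/2

The minimum is at (0, 49/2). Substituting into each constraint, equality holds for (3) and (5); the remaining constraints have slack.

(3) and (5)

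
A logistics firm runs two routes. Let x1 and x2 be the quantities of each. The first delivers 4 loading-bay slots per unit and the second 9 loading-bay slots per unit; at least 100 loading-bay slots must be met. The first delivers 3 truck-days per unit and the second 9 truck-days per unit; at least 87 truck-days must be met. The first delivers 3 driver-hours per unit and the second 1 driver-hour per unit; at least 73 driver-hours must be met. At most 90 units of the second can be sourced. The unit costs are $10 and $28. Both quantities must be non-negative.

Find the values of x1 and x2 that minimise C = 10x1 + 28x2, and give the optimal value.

x1 = 95/4, x2 = 7/4, minimum C = 573/2

The feasible region is unbounded (it extends along (1, 0)), but C strictly increases along every unbounded feasible direction, so there is no improving ray and the minimum is attained at a vertex.

The optimum lies where 3x1 + 9x2 = 87 and 3x1 + x2 = 73.
Solving simultaneously gives x1 = 95/4, x2 = 7/4.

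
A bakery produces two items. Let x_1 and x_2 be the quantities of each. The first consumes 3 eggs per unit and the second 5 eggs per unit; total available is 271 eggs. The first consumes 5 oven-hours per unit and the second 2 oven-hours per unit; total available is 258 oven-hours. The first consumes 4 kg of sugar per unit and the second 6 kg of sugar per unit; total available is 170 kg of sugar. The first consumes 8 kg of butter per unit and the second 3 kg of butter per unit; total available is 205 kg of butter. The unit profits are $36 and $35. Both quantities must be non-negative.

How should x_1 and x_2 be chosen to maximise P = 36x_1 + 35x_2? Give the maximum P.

x_1 = 20, x_2 = 15, maximum P = 1245

Vertices and P = 36x_1 + 35x_2:
  (0, 0) → P = 0
  (0, 85/3) → P = 2975/3
  (205/8, 0) → P = 1845/2
  (20, 15) → P = 1245

The binding constraints are 4x_1 + 6x_2 = 170 and 8x_1 + 3x_2 = 205.
Solving simultaneously gives x_1 = 20, x_2 = 15.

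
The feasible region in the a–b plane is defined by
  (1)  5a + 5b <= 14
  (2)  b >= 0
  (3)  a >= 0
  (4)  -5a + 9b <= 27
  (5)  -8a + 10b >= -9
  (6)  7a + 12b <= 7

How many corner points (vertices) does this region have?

Pairwise boundary intersections that survive every other constraint:
  (0, 0)
  (1, 0)
  (0, 7/12)

3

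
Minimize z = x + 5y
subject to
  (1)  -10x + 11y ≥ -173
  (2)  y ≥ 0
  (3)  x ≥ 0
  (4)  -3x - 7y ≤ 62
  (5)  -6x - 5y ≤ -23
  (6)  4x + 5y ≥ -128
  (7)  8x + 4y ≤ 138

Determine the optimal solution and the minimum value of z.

Extreme points and z = x + 5y:
  (23/6, 0) → z = 23/6
  (69/4, 0) → z = 69/4
  (0, 23/5) → z = 23
  (0, 69/2) → z = 345/2

x = 23/6, y = 0, minimum z = 23/6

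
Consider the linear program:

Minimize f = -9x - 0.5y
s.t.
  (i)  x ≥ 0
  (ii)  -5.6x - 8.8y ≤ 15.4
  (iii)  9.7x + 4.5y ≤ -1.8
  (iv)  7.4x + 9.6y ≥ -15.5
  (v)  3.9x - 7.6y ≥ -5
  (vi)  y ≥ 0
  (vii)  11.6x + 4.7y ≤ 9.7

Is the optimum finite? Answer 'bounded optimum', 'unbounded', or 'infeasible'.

The boundaries x = 0 and 9.7x + 4.5y = -1.8 meet at (0, -0.4), but that point violates y ≥ 0. Every candidate vertex is excluded by some other constraint, so the feasible region is empty.

infeasible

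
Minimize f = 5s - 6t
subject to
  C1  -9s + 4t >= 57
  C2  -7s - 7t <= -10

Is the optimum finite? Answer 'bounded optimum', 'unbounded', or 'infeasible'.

From the feasible point (-359/91, 489/91), moving in the direction (4, 9) keeps every constraint satisfied while f decreases without bound.

unbounded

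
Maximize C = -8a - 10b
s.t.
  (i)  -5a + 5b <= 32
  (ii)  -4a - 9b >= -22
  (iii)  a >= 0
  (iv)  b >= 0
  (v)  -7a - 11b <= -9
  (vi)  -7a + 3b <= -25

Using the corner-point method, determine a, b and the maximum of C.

a = 25/7, b = 0, maximum C = -200/7

Feasible corners and C = -8a - 10b:
  (11/2, 0) → C = -44
  (97/25, 18/25) → C = -956/25
  (25/7, 0) → C = -200/7

At the optimal vertex, b = 0 and -7a + 3b = -25.
Solving simultaneously gives a = 25/7, b = 0.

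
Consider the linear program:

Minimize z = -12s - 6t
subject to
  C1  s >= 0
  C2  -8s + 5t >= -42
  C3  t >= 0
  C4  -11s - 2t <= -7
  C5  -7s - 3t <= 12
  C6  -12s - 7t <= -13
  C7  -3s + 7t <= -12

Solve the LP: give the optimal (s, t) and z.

s = 234/41, t = 30/41, minimum z = -2988/41

Corner points and z = -12s - 6t:
  (21/4, 0) → z = -63
  (234/41, 30/41) → z = -2988/41
  (4, 0) → z = -48

The optimum lies where -8s + 5t = -42 and -3s + 7t = -12.
Solving simultaneously gives s = 234/41, t = 30/41.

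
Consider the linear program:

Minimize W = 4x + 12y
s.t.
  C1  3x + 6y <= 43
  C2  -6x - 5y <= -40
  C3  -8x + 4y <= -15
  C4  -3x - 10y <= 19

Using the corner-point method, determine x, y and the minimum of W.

x = 11, y = -26/5, minimum W = -92/5

The binding constraints are -6x - 5y = -40 and -3x - 10y = 19.
Solving simultaneously gives x = 11, y = -26/5.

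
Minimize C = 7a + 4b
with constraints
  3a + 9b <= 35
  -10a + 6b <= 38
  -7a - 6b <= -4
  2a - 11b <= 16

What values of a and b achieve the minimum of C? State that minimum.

a = -2, b = 3, minimum C = -2

Corner points and C = 7a + 4b:
  (-11/9, 116/27) → C = 233/27
  (529/51, 22/51) → C = 223/3
  (-2, 3) → C = -2
  (140/89, -104/89) → C = 564/89

The binding constraints are -10a + 6b = 38 and -7a - 6b = -4.
Solving simultaneously gives a = -2, b = 3.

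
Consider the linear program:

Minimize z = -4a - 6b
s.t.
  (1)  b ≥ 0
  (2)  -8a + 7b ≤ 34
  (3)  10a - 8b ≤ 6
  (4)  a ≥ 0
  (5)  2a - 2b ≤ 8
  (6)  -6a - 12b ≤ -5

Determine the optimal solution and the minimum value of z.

a = 157/3, b = 194/3, minimum z = -1792/3

Corner points and z = -4a - 6b:
  (157/3, 194/3) → z = -1792/3
  (0, 34/7) → z = -204/7
  (2/3, 1/12) → z = -19/6
  (0, 5/12) → z = -5/2

The optimum lies where -8a + 7b = 34 and 10a - 8b = 6.
Solving simultaneously gives a = 157/3, b = 194/3.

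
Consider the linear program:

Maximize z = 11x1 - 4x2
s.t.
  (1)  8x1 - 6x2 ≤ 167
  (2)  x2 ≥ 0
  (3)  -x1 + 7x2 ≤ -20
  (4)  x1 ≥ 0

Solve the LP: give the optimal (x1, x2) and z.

x1 = 1049/50, x2 = 7/50, maximum z = 11511/50

Feasible corners and z = 11x1 - 4x2:
  (167/8, 0) → z = 1837/8
  (1049/50, 7/50) → z = 11511/50
  (20, 0) → z = 220

The optimum lies where 8x1 - 6x2 = 167 and -x1 + 7x2 = -20.
Solving simultaneously gives x1 = 1049/50, x2 = 7/50.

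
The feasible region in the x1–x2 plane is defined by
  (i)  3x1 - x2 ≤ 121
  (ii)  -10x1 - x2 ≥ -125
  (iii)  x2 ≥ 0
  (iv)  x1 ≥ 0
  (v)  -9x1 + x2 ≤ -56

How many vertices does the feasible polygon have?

3

The feasible vertices (each the meet of two boundaries and inside every other half-plane) are:
  (25/2, 0)
  (181/19, 565/19)
  (56/9, 0)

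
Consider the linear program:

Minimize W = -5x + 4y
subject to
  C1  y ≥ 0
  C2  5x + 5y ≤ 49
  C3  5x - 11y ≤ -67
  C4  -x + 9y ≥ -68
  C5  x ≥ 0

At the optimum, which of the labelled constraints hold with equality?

C2 and C3

Feasible corners and W = -5x + 4y:
  (51/20, 29/4) → W = 65/4
  (0, 49/5) → W = 196/5
  (0, 67/11) → W = 268/11

The minimum is at (51/20, 29/4). Substituting into each constraint, equality holds for C2 and C3; the remaining constraints have slack.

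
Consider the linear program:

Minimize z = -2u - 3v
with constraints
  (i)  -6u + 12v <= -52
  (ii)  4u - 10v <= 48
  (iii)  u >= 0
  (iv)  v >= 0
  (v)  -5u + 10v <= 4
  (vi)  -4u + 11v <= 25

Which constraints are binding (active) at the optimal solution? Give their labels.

(ii) and (vi)

Corner points and z = -2u - 3v:
  (26/3, 0) → z = -52/3
  (436/9, 179/9) → z = -1409/9
  (12, 0) → z = -24
  (389/2, 73) → z = -608

The minimum is at (389/2, 73). Substituting into each constraint, equality holds for (ii) and (vi); the remaining constraints have slack.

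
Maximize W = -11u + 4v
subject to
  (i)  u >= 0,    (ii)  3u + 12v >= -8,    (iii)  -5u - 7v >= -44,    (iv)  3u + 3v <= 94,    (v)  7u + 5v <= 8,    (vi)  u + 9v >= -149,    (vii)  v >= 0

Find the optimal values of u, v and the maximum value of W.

u = 0, v = 8/5, maximum W = 32/5

Feasible corners and W = -11u + 4v:
  (0, 8/5) → W = 32/5
  (0, 0) → W = 0
  (8/7, 0) → W = -88/7

The binding constraints are u = 0 and 7u + 5v = 8.
Solving simultaneously gives u = 0, v = 8/5.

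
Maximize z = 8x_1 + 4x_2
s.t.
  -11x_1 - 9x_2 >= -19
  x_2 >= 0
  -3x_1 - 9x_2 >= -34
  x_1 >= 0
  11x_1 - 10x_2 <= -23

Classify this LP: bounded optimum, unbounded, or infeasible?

The boundaries -11x_1 - 9x_2 = -19 and x_2 = 0 meet at (19/11, 0), but that point violates 11x_1 - 10x_2 ≤ -23. Every candidate vertex is excluded by some other constraint, so the feasible region is empty.

infeasible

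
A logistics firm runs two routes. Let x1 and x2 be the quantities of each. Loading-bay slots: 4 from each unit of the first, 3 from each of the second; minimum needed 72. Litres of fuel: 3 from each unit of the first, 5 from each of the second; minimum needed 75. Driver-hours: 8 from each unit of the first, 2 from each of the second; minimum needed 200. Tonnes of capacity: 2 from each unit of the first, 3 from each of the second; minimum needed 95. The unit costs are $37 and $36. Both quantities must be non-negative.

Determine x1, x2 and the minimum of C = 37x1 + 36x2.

x1 = 41/2, x2 = 18, minimum C = 2813/2

Vertices and C = 37x1 + 36x2:
  (0, 100) → C = 3600
  (95/2, 0) → C = 3515/2
  (41/2, 18) → C = 2813/2
The feasible region is unbounded (it extends along (0, 1), (1, 0)), but C strictly increases along every unbounded feasible direction, so there is no improving ray and the minimum is attained at a vertex.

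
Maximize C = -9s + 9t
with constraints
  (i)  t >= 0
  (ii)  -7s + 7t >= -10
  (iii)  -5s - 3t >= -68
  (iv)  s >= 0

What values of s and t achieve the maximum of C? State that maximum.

The optimum lies where -5s - 3t = -68 and s = 0.
Solving simultaneously gives s = 0, t = 68/3.

s = 0, t = 68/3, maximum C = 204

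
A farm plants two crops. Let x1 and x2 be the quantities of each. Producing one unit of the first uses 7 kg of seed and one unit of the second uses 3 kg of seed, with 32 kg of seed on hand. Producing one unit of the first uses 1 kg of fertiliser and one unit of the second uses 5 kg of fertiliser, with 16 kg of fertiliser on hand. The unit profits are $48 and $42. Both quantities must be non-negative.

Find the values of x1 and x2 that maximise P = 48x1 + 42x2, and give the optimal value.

x1 = 7/2, x2 = 5/2, maximum P = 273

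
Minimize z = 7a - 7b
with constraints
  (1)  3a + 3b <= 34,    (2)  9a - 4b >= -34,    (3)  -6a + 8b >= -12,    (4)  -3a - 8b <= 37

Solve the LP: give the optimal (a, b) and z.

Vertices and z = 7a - 7b:
  (34/39, 136/13) → z = -2618/39
  (22/3, 4) → z = 70/3
  (-5, -11/4) → z = -63/4
  (-25/9, -43/12) → z = 203/36

a = 34/39, b = 136/13, minimum z = -2618/39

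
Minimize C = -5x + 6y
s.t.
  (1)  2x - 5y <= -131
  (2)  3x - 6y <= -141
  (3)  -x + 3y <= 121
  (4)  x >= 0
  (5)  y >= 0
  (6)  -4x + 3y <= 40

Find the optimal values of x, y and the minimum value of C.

Feasible corners and C = -5x + 6y:
  (27, 37) → C = 87
  (193/14, 222/7) → C = 1699/14
  (101, 74) → C = -61
  (27, 148/3) → C = 161

x = 101, y = 74, minimum C = -61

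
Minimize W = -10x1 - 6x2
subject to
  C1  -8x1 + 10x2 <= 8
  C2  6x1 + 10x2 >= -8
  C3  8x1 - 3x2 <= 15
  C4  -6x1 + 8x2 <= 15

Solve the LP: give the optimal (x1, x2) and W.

Corner points and W = -10x1 - 6x2:
  (-8/7, -4/35) → W = 424/35
  (87/28, 23/7) → W = -711/14
  (9/7, -11/7) → W = -24/7

x1 = 87/28, x2 = 23/7, minimum W = -711/14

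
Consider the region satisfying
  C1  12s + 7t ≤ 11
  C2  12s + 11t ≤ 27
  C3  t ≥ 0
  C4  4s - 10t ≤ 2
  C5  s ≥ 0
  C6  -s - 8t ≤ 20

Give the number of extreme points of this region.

4

Pairwise boundary intersections that survive every other constraint:
  (31/37, 5/37)
  (0, 11/7)
  (1/2, 0)
  (0, 0)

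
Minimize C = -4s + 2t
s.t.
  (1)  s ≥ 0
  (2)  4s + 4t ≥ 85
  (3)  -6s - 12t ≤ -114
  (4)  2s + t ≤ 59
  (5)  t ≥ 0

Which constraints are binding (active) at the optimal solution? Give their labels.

Corner points and C = -4s + 2t:
  (0, 85/4) → C = 85/2
  (0, 59) → C = 118
  (85/4, 0) → C = -85
  (59/2, 0) → C = -118

The minimum is at (59/2, 0). Substituting into each constraint, equality holds for (4) and (5); the remaining constraints have slack.

(4) and (5)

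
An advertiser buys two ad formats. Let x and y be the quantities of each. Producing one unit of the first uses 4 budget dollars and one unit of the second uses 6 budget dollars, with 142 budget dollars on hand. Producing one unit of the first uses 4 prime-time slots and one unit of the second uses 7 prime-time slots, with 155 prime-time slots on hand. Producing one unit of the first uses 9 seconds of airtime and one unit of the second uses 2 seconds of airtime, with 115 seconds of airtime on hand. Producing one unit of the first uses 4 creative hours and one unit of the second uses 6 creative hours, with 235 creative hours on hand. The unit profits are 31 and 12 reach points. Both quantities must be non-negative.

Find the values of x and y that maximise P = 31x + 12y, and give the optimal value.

Vertices and P = 31x + 12y:
  (0, 0) → P = 0
  (0, 155/7) → P = 1860/7
  (115/9, 0) → P = 3565/9
  (9, 17) → P = 483

x = 9, y = 17, maximum P = 483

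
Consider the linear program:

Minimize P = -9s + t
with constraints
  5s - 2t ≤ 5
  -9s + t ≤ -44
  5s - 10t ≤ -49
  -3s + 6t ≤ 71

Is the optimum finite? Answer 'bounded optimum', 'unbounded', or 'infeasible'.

bounded optimum

Feasible corners and P = -9s + t:
  (83/13, 175/13) → P = -44
  (43/6, 185/12) → P = -589/12
  (335/51, 257/17) → P = -44
The feasible region has finitely many vertices and no improving ray; the minimum is -589/12 at (43/6, 185/12).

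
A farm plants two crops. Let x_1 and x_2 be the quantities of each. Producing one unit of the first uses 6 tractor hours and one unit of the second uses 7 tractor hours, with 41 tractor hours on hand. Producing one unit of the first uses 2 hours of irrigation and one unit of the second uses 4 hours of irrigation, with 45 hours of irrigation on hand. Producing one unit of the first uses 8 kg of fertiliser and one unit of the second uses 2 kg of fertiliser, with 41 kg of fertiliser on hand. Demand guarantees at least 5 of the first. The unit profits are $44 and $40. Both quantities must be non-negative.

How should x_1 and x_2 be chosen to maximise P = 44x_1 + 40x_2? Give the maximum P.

Feasible corners and P = 44x_1 + 40x_2:
  (41/8, 0) → P = 451/2
  (5, 0) → P = 220
  (5, 1/2) → P = 240

x_1 = 5, x_2 = 1/2, maximum P = 240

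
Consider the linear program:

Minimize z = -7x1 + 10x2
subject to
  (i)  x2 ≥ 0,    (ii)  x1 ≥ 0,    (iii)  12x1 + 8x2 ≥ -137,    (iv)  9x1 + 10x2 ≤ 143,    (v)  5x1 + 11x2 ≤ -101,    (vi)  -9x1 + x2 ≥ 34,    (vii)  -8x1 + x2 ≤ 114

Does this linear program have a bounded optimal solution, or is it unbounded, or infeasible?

infeasible

The boundaries -9x1 + x2 = 34 and -8x1 + x2 = 114 meet at (80, 754), but that point violates 9x1 + 10x2 ≤ 143. Every candidate vertex is excluded by some other constraint, so the feasible region is empty.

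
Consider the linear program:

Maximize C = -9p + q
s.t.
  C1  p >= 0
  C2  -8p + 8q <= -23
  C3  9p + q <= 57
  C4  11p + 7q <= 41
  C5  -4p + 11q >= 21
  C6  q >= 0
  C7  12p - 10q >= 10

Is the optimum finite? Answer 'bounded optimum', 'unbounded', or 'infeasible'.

The boundaries -8p + 8q = -23 and 11p + 7q = 41 meet at (163/48, 25/48), but that point violates -4p + 11q ≥ 21. Every candidate vertex is excluded by some other constraint, so the feasible region is empty.

infeasible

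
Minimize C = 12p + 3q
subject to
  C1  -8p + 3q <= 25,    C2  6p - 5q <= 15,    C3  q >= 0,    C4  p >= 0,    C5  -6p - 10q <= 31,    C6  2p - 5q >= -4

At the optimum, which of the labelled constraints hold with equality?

C3 and C4

Feasible corners and C = 12p + 3q:
  (5/2, 0) → C = 30
  (19/4, 27/10) → C = 651/10
  (0, 0) → C = 0
  (0, 4/5) → C = 12/5

The minimum is at (0, 0). Substituting into each constraint, equality holds for C3 and C4; the remaining constraints have slack.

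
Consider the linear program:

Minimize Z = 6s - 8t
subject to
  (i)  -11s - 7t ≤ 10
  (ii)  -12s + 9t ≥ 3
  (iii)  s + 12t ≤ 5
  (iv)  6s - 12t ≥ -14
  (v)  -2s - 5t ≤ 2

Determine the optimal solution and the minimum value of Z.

s = -31/25, t = 13/25, minimum Z = -58/5

Feasible corners and Z = 6s - 8t:
  (-31/25, 13/25) → Z = -58/5
  (-36/41, -2/41) → Z = -200/41
  (1/17, 7/17) → Z = -50/17
  (-11/26, -3/13) → Z = -9/13

The optimum lies where -11s - 7t = 10 and s + 12t = 5.
Solving simultaneously gives s = -31/25, t = 13/25.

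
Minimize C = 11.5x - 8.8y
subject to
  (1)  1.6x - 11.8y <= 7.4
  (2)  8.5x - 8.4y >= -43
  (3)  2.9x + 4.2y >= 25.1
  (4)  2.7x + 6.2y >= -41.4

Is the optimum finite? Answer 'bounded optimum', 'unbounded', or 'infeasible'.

bounded optimum

Feasible corners and C = 11.5x - 8.8y:
  (16363/2047, 935/2047) → C = 359893/4094
  (72/143, 33805/6006) → C = -131354/3003
The feasible region has finitely many vertices and no improving ray; the minimum is -131354/3003 at (72/143, 33805/6006).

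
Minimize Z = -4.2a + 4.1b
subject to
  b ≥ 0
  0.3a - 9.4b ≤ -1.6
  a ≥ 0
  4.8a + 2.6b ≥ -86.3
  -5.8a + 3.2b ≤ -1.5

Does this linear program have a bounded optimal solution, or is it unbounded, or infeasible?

unbounded

From the feasible point (961/2678, 973/5356), moving in the direction (9.4, 0.3) keeps every constraint satisfied while Z decreases without bound.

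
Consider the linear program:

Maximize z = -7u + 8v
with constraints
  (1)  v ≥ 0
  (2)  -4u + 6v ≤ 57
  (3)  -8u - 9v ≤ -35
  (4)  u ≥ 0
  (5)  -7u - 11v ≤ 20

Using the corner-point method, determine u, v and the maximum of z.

Feasible corners and z = -7u + 8v:
  (35/8, 0) → z = -245/8
  (0, 19/2) → z = 76
  (0, 35/9) → z = 280/9
The feasible region is unbounded (it extends along (3, 2), (1, 0)), but z strictly decreases along every unbounded feasible direction, so there is no improving ray and the maximum is attained at a vertex.

u = 0, v = 19/2, maximum z = 76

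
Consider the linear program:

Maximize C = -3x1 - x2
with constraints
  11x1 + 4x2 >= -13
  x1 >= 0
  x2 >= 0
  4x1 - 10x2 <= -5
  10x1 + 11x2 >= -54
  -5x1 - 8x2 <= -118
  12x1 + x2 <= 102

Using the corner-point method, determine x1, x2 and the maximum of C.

Feasible corners and C = -3x1 - x2:
  (0, 59/4) → C = -59/4
  (0, 102) → C = -102
  (698/91, 906/91) → C = -3000/91

x1 = 0, x2 = 59/4, maximum C = -59/4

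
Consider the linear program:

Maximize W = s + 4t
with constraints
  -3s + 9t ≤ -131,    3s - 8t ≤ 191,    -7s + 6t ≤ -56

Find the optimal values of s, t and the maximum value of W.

The optimum lies where -3s + 9t = -131 and 3s - 8t = 191.
Solving simultaneously gives s = 671/3, t = 60.

s = 671/3, t = 60, maximum W = 1391/3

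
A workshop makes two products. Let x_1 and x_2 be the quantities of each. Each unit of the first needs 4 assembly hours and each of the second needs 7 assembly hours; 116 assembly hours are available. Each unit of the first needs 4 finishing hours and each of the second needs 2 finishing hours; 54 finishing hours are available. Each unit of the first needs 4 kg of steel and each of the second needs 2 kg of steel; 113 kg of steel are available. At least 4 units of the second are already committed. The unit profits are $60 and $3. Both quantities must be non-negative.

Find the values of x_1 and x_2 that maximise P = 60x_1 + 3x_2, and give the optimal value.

x_1 = 23/2, x_2 = 4, maximum P = 702

Vertices and P = 60x_1 + 3x_2:
  (0, 116/7) → P = 348/7
  (0, 4) → P = 12
  (73/10, 62/5) → P = 2376/5
  (23/2, 4) → P = 702

The optimum lies where 4x_1 + 2x_2 = 54 and x_2 = 4.
Solving simultaneously gives x_1 = 23/2, x_2 = 4.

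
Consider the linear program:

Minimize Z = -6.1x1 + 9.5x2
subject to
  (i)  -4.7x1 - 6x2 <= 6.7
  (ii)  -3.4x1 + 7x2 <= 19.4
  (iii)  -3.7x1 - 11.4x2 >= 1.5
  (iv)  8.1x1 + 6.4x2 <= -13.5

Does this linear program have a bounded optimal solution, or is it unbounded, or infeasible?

bounded optimum

Corner points and Z = -6.1x1 + 9.5x2:
  (-1123/523, 887/1569) → Z = 144887/7845
  (-953/463, 459/926) → Z = 159871/9260
  (-7215/3433, 1890/3433) → Z = 123933/6866
The feasible region has finitely many vertices and no improving ray; the minimum is 159871/9260 at (-953/463, 459/926).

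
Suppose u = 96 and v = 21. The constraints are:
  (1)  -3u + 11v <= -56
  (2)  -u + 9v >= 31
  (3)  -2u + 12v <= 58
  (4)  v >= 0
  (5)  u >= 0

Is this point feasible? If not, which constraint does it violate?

Constraint (3): -2u + 12v = 60, which is not ≤ 58. All other constraints are satisfied.

not feasible — violates (3)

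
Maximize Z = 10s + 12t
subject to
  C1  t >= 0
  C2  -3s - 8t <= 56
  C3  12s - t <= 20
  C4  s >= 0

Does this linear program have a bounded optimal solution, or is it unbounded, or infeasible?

unbounded

From the feasible point (5/3, 0), moving in the direction (0, 1) keeps every constraint satisfied while Z increases without bound.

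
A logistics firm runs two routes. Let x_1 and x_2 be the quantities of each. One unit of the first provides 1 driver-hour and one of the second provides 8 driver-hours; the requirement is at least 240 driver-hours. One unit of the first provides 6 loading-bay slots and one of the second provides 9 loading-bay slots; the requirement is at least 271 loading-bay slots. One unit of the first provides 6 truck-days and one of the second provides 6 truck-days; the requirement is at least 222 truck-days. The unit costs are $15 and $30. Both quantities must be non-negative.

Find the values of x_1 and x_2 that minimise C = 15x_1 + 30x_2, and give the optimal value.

The feasible region is unbounded (it extends along (0, 1), (1, 0)), but C strictly increases along every unbounded feasible direction, so there is no improving ray and the minimum is attained at a vertex.

The optimum lies where x_1 + 8x_2 = 240 and 6x_1 + 6x_2 = 222.
Solving simultaneously gives x_1 = 8, x_2 = 29.

x_1 = 8, x_2 = 29, minimum C = 990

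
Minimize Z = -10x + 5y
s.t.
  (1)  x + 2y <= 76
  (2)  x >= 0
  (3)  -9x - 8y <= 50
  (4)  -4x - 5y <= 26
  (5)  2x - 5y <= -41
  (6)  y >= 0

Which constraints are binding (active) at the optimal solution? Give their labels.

(1) and (5)

Corner points and Z = -10x + 5y:
  (0, 38) → Z = 190
  (298/9, 193/9) → Z = -2015/9
  (0, 41/5) → Z = 41

The minimum is at (298/9, 193/9). Substituting into each constraint, equality holds for (1) and (5); the remaining constraints have slack.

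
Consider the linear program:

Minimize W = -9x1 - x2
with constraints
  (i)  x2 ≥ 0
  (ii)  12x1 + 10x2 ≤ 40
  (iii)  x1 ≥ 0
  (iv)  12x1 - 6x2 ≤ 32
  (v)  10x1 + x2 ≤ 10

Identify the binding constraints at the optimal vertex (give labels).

(ii) and (v)

Extreme points and W = -9x1 - x2:
  (0, 0) → W = 0
  (1, 0) → W = -9
  (0, 4) → W = -4
  (15/22, 35/11) → W = -205/22

The minimum is at (15/22, 35/11). Substituting into each constraint, equality holds for (ii) and (v); the remaining constraints have slack.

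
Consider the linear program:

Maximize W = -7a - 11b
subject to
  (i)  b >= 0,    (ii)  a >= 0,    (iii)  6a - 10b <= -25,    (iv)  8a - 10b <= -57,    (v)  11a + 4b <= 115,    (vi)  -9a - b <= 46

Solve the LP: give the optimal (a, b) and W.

Vertices and W = -7a - 11b:
  (0, 57/10) → W = -627/10
  (0, 115/4) → W = -1265/4
  (461/71, 1547/142) → W = -23471/142

a = 0, b = 57/10, maximum W = -627/10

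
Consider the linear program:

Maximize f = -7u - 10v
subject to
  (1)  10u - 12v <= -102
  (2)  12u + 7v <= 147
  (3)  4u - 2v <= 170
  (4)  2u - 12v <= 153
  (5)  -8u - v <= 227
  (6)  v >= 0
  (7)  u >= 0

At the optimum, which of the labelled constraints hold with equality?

Extreme points and f = -7u - 10v:
  (525/107, 1347/107) → f = -17145/107
  (0, 17/2) → f = -85
  (0, 21) → f = -210

The maximum is at (0, 17/2). Substituting into each constraint, equality holds for (1) and (7); the remaining constraints have slack.

(1) and (7)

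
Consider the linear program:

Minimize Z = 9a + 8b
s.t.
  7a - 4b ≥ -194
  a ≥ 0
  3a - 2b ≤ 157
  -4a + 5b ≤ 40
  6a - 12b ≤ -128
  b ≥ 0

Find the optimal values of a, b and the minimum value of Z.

a = 80/9, b = 136/9, minimum Z = 1808/9

The optimum lies where -4a + 5b = 40 and 6a - 12b = -128.
Solving simultaneously gives a = 80/9, b = 136/9.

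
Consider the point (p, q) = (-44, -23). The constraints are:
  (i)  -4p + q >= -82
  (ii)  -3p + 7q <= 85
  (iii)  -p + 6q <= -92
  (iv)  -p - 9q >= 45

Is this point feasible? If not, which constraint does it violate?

feasible

(i): 153 ≥ -82 ✓
(ii): -29 ≤ 85 ✓
(iii): -94 ≤ -92 ✓
(iv): 251 ≥ 45 ✓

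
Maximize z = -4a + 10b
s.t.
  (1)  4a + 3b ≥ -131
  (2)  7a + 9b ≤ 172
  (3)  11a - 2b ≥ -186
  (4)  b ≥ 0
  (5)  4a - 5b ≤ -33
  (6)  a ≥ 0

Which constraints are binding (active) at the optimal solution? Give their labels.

Corner points and z = -4a + 10b:
  (563/71, 919/71) → z = 6938/71
  (0, 172/9) → z = 1720/9
  (0, 33/5) → z = 66

The maximum is at (0, 172/9). Substituting into each constraint, equality holds for (2) and (6); the remaining constraints have slack.

(2) and (6)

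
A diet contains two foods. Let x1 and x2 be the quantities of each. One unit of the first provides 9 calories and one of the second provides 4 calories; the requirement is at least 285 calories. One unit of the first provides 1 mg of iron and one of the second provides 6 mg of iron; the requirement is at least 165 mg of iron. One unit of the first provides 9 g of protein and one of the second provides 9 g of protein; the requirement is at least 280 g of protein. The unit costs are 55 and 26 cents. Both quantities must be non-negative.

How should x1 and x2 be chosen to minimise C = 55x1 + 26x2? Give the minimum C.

The feasible region is unbounded (it extends along (0, 1), (1, 0)), but C strictly increases along every unbounded feasible direction, so there is no improving ray and the minimum is attained at a vertex.

x1 = 21, x2 = 24, minimum C = 1779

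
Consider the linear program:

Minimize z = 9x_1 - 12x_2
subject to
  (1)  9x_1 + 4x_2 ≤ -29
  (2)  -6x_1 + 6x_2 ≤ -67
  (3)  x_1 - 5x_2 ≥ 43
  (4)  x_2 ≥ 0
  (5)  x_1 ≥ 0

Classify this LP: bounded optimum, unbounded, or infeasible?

The boundaries 9x_1 + 4x_2 = -29 and -6x_1 + 6x_2 = -67 meet at (47/39, -259/26), but that point violates x_2 ≥ 0. Every candidate vertex is excluded by some other constraint, so the feasible region is empty.

infeasible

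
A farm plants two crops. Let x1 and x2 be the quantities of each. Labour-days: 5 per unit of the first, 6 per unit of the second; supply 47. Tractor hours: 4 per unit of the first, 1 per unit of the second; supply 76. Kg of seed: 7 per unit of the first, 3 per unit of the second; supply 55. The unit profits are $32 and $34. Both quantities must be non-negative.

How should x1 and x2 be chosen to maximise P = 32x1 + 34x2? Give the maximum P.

The optimum lies where 5x1 + 6x2 = 47 and 7x1 + 3x2 = 55.
Solving simultaneously gives x1 = 7, x2 = 2.

x1 = 7, x2 = 2, maximum P = 292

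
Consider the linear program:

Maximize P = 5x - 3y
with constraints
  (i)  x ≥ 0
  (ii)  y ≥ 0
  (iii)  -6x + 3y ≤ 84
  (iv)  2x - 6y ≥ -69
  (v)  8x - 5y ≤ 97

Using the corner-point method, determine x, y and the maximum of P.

x = 927/38, y = 373/19, maximum P = 2397/38

Vertices and P = 5x - 3y:
  (0, 0) → P = 0
  (0, 23/2) → P = -69/2
  (97/8, 0) → P = 485/8
  (927/38, 373/19) → P = 2397/38

At the optimal vertex, 2x - 6y = -69 and 8x - 5y = 97.
Solving simultaneously gives x = 927/38, y = 373/19.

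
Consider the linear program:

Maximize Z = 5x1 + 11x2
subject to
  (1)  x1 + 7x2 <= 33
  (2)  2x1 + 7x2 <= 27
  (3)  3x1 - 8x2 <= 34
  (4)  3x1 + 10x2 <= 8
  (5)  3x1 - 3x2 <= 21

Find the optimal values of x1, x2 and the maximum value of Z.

The feasible region is unbounded (it extends along (-8, -3), (-7, 1)), but Z strictly decreases along every unbounded feasible direction, so there is no improving ray and the maximum is attained at a vertex.

At the optimal vertex, 3x1 + 10x2 = 8 and 3x1 - 3x2 = 21.
Solving simultaneously gives x1 = 6, x2 = -1.

x1 = 6, x2 = -1, maximum Z = 19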